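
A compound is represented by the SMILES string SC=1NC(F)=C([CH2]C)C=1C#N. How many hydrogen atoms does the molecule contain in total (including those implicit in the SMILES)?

Walk through each heavy atom and fill implicit hydrogens from standard valence (C 4, N 3, O 2, S 2, halogen 1):
  atom 1: S, bond orders sum to 1 (valence 2) → 1 H
  atom 2: C, bond orders sum to 4 (valence 4) → 0 H
  atom 3: N, bond orders sum to 2 (valence 3) → 1 H
  atom 4: C, bond orders sum to 4 (valence 4) → 0 H
  atom 5: F (halogen, monovalent) → 0 H
  atom 6: C, bond orders sum to 4 (valence 4) → 0 H
  atom 7: C with explicit H count 2
  atom 8: C, bond orders sum to 1 (valence 4) → 3 H
  atom 9: C, bond orders sum to 4 (valence 4) → 0 H
  atom 10: C, bond orders sum to 4 (valence 4) → 0 H
  atom 11: N, bond orders sum to 3 (valence 3) → 0 H
Total hydrogens: 7.

7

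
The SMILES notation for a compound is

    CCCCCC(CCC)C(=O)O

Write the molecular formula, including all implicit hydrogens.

Walk through each heavy atom and fill implicit hydrogens from standard valence (C 4, N 3, O 2, S 2, halogen 1):
  atom 1: C, bond orders sum to 1 (valence 4) → 3 H
  atom 2: C, bond orders sum to 2 (valence 4) → 2 H
  atom 3: C, bond orders sum to 2 (valence 4) → 2 H
  atom 4: C, bond orders sum to 2 (valence 4) → 2 H
  atom 5: C, bond orders sum to 2 (valence 4) → 2 H
  atom 6: C, bond orders sum to 3 (valence 4) → 1 H
  atom 7: C, bond orders sum to 2 (valence 4) → 2 H
  atom 8: C, bond orders sum to 2 (valence 4) → 2 H
  atom 9: C, bond orders sum to 1 (valence 4) → 3 H
  atom 10: C, bond orders sum to 4 (valence 4) → 0 H
  atom 11: O, bond orders sum to 2 (valence 2) → 0 H
  atom 12: O, bond orders sum to 1 (valence 2) → 1 H
Totals → C:10, H:20, O:2.
In Hill order: C10H20O2.

C10H20O2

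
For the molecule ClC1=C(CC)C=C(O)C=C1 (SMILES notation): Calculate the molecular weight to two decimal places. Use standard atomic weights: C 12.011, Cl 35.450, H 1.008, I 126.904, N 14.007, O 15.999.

156.61 g/mol

First, the molecular formula is C8H9ClO (counting implicit H from valence).
  C: 8 × 12.011 = 96.088
  Cl: 1 × 35.450 = 35.450
  H: 9 × 1.008 = 9.072
  O: 1 × 15.999 = 15.999
Sum: 8×12.011 + 1×35.450 + 9×1.008 + 1×15.999 = 156.609 → 156.61 g/mol.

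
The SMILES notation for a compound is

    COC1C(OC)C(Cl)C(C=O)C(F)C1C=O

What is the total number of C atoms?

Count every carbon token in the SMILES (each C, including those in ring-closure positions and inside branches).
Carbon count: 10.

10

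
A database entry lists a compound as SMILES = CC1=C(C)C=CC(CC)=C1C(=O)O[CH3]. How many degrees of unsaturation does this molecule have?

5

Molecular formula: C12H16O2.
DoU = (2C + 2 + N − H − X) / 2, where X is the halogen count and O/S are ignored.
    = (2·12 + 2 + 0 − 16 − 0) / 2 = 10 / 2 = 5.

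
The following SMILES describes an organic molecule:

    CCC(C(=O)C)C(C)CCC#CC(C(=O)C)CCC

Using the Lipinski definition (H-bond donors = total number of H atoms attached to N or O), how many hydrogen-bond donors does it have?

Donors: find every N or O and count the H atoms it carries.
  atom 5 (O): bond orders sum to 2 → 0 H
  atom 15 (O): bond orders sum to 2 → 0 H
Lipinski HBD = 0.

0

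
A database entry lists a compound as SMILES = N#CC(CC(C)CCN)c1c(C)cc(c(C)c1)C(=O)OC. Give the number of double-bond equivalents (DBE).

7

Molecular formula: C17H24N2O2.
DoU = (2C + 2 + N − H − X) / 2, where X is the halogen count and O/S are ignored.
    = (2·17 + 2 + 2 − 24 − 0) / 2 = 14 / 2 = 7.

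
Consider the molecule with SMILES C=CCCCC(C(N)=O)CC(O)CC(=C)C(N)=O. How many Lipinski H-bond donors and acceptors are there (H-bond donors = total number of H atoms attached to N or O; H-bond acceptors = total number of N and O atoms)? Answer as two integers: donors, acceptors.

5, 5

Donors: find every N or O and count the H atoms it carries.
  atom 8 (N): bond orders sum to 1 → 2 H
  atom 9 (O): bond orders sum to 2 → 0 H
  atom 12 (O): bond orders sum to 1 → 1 H
  atom 17 (N): bond orders sum to 1 → 2 H
  atom 18 (O): bond orders sum to 2 → 0 H
Lipinski HBD = 5.
Acceptors: N atoms = 2, O atoms = 3 → HBA = 5.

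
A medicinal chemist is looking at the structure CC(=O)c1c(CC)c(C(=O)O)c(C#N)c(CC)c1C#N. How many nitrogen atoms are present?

Scan the SMILES for N atoms (remember two-letter symbols like Cl and Br are single atoms).
Nitrogen count: 2.

2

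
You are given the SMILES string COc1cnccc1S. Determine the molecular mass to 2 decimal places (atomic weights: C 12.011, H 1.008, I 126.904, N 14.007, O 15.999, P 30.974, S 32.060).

141.19 g/mol

First, the molecular formula is C6H7NOS (counting implicit H from valence).
  C: 6 × 12.011 = 72.066
  H: 7 × 1.008 = 7.056
  N: 1 × 14.007 = 14.007
  O: 1 × 15.999 = 15.999
  S: 1 × 32.060 = 32.060
Sum: 6×12.011 + 7×1.008 + 1×14.007 + 1×15.999 + 1×32.060 = 141.188 → 141.19 g/mol.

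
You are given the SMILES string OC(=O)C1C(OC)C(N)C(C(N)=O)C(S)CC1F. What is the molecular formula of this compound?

Walk through each heavy atom and fill implicit hydrogens from standard valence (C 4, N 3, O 2, S 2, halogen 1):
  atom 1: O, bond orders sum to 1 (valence 2) → 1 H
  atom 2: C, bond orders sum to 4 (valence 4) → 0 H
  atom 3: O, bond orders sum to 2 (valence 2) → 0 H
  atom 4: C, bond orders sum to 3 (valence 4) → 1 H
  atom 5: C, bond orders sum to 3 (valence 4) → 1 H
  atom 6: O, bond orders sum to 2 (valence 2) → 0 H
  atom 7: C, bond orders sum to 1 (valence 4) → 3 H
  atom 8: C, bond orders sum to 3 (valence 4) → 1 H
  atom 9: N, bond orders sum to 1 (valence 3) → 2 H
  atom 10: C, bond orders sum to 3 (valence 4) → 1 H
  atom 11: C, bond orders sum to 4 (valence 4) → 0 H
  atom 12: N, bond orders sum to 1 (valence 3) → 2 H
  atom 13: O, bond orders sum to 2 (valence 2) → 0 H
  atom 14: C, bond orders sum to 3 (valence 4) → 1 H
  atom 15: S, bond orders sum to 1 (valence 2) → 1 H
  atom 16: C, bond orders sum to 2 (valence 4) → 2 H
  atom 17: C, bond orders sum to 3 (valence 4) → 1 H
  atom 18: F (halogen, monovalent) → 0 H
Totals → C:10, H:17, F:1, N:2, O:4, S:1.
In Hill order: C10H17FN2O4S.

C10H17FN2O4S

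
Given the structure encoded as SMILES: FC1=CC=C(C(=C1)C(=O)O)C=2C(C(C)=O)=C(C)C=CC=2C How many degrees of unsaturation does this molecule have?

Molecular formula: C17H15FO3.
DoU = (2C + 2 + N − H − X) / 2, where X is the halogen count and O/S are ignored.
    = (2·17 + 2 + 0 − 15 − 1) / 2 = 20 / 2 = 10.

10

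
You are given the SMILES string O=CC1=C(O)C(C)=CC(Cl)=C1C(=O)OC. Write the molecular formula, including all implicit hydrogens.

Walk through each heavy atom and fill implicit hydrogens from standard valence (C 4, N 3, O 2, S 2, halogen 1):
  atom 1: O, bond orders sum to 2 (valence 2) → 0 H
  atom 2: C, bond orders sum to 3 (valence 4) → 1 H
  atom 3: C, bond orders sum to 4 (valence 4) → 0 H
  atom 4: C, bond orders sum to 4 (valence 4) → 0 H
  atom 5: O, bond orders sum to 1 (valence 2) → 1 H
  atom 6: C, bond orders sum to 4 (valence 4) → 0 H
  atom 7: C, bond orders sum to 1 (valence 4) → 3 H
  atom 8: C, bond orders sum to 3 (valence 4) → 1 H
  atom 9: C, bond orders sum to 4 (valence 4) → 0 H
  atom 10: Cl (halogen, monovalent) → 0 H
  atom 11: C, bond orders sum to 4 (valence 4) → 0 H
  atom 12: C, bond orders sum to 4 (valence 4) → 0 H
  atom 13: O, bond orders sum to 2 (valence 2) → 0 H
  atom 14: O, bond orders sum to 2 (valence 2) → 0 H
  atom 15: C, bond orders sum to 1 (valence 4) → 3 H
Totals → C:10, H:9, Cl:1, O:4.

C10H9ClO4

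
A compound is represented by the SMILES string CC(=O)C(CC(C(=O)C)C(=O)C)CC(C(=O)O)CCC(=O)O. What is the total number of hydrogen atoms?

Walk through each heavy atom and fill implicit hydrogens from standard valence (C 4, N 3, O 2, S 2, halogen 1):
  atom 1: C, bond orders sum to 1 (valence 4) → 3 H
  atom 2: C, bond orders sum to 4 (valence 4) → 0 H
  atom 3: O, bond orders sum to 2 (valence 2) → 0 H
  atom 4: C, bond orders sum to 3 (valence 4) → 1 H
  atom 5: C, bond orders sum to 2 (valence 4) → 2 H
  atom 6: C, bond orders sum to 3 (valence 4) → 1 H
  atom 7: C, bond orders sum to 4 (valence 4) → 0 H
  atom 8: O, bond orders sum to 2 (valence 2) → 0 H
  atom 9: C, bond orders sum to 1 (valence 4) → 3 H
  atom 10: C, bond orders sum to 4 (valence 4) → 0 H
  atom 11: O, bond orders sum to 2 (valence 2) → 0 H
  atom 12: C, bond orders sum to 1 (valence 4) → 3 H
  atom 13: C, bond orders sum to 2 (valence 4) → 2 H
  atom 14: C, bond orders sum to 3 (valence 4) → 1 H
  atom 15: C, bond orders sum to 4 (valence 4) → 0 H
  atom 16: O, bond orders sum to 2 (valence 2) → 0 H
  atom 17: O, bond orders sum to 1 (valence 2) → 1 H
  atom 18: C, bond orders sum to 2 (valence 4) → 2 H
  atom 19: C, bond orders sum to 2 (valence 4) → 2 H
  atom 20: C, bond orders sum to 4 (valence 4) → 0 H
  atom 21: O, bond orders sum to 2 (valence 2) → 0 H
  atom 22: O, bond orders sum to 1 (valence 2) → 1 H
Total hydrogens: 22.

22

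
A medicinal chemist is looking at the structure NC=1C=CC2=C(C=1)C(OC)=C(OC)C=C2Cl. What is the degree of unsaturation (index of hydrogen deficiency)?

7

Degree of unsaturation = (number of rings) + (number of π bonds).
Ring closures in the SMILES: 2.
π bonds: 5 double bonds (each 1 DoU) → 5 DoU from unsaturation.
Total DoU = 2 + 5 = 7.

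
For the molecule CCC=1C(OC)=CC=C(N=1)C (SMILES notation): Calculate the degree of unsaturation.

4

Degree of unsaturation = (number of rings) + (number of π bonds).
Ring closures in the SMILES: 1.
π bonds: 3 double bonds (each 1 DoU) → 3 DoU from unsaturation.
Total DoU = 1 + 3 = 4.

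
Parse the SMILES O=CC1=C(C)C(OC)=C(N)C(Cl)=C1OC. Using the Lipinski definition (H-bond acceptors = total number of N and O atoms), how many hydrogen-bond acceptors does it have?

4

N atoms: 1; O atoms: 3.
Lipinski HBA = 1 + 3 = 4.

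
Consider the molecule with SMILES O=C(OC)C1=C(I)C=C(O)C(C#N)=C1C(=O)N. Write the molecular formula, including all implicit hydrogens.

Walk through each heavy atom and fill implicit hydrogens from standard valence (C 4, N 3, O 2, S 2, halogen 1):
  atom 1: O, bond orders sum to 2 (valence 2) → 0 H
  atom 2: C, bond orders sum to 4 (valence 4) → 0 H
  atom 3: O, bond orders sum to 2 (valence 2) → 0 H
  atom 4: C, bond orders sum to 1 (valence 4) → 3 H
  atom 5: C, bond orders sum to 4 (valence 4) → 0 H
  atom 6: C, bond orders sum to 4 (valence 4) → 0 H
  atom 7: I (halogen, monovalent) → 0 H
  atom 8: C, bond orders sum to 3 (valence 4) → 1 H
  atom 9: C, bond orders sum to 4 (valence 4) → 0 H
  atom 10: O, bond orders sum to 1 (valence 2) → 1 H
  atom 11: C, bond orders sum to 4 (valence 4) → 0 H
  atom 12: C, bond orders sum to 4 (valence 4) → 0 H
  atom 13: N, bond orders sum to 3 (valence 3) → 0 H
  atom 14: C, bond orders sum to 4 (valence 4) → 0 H
  atom 15: C, bond orders sum to 4 (valence 4) → 0 H
  atom 16: O, bond orders sum to 2 (valence 2) → 0 H
  atom 17: N, bond orders sum to 1 (valence 3) → 2 H
Totals → C:10, H:7, I:1, N:2, O:4.
In Hill order: C10H7IN2O4.

C10H7IN2O4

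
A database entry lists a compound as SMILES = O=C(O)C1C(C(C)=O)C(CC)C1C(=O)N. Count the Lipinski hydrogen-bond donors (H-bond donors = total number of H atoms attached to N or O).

3

Donors: find every N or O and count the H atoms it carries.
  atom 1 (O): bond orders sum to 2 → 0 H
  atom 3 (O): bond orders sum to 1 → 1 H
  atom 8 (O): bond orders sum to 2 → 0 H
  atom 14 (O): bond orders sum to 2 → 0 H
  atom 15 (N): bond orders sum to 1 → 2 H
Lipinski HBD = 3.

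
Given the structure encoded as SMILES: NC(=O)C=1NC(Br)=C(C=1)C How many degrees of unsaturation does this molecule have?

4

Degree of unsaturation = (number of rings) + (number of π bonds).
Ring closures in the SMILES: 1.
π bonds: 3 double bonds (each 1 DoU) → 3 DoU from unsaturation.
Total DoU = 1 + 3 = 4.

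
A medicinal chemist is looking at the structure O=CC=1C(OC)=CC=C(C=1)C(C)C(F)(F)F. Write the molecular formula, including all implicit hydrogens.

Walk through each heavy atom and fill implicit hydrogens from standard valence (C 4, N 3, O 2, S 2, halogen 1):
  atom 1: O, bond orders sum to 2 (valence 2) → 0 H
  atom 2: C, bond orders sum to 3 (valence 4) → 1 H
  atom 3: C, bond orders sum to 4 (valence 4) → 0 H
  atom 4: C, bond orders sum to 4 (valence 4) → 0 H
  atom 5: O, bond orders sum to 2 (valence 2) → 0 H
  atom 6: C, bond orders sum to 1 (valence 4) → 3 H
  atom 7: C, bond orders sum to 3 (valence 4) → 1 H
  atom 8: C, bond orders sum to 3 (valence 4) → 1 H
  atom 9: C, bond orders sum to 4 (valence 4) → 0 H
  atom 10: C, bond orders sum to 3 (valence 4) → 1 H
  atom 11: C, bond orders sum to 3 (valence 4) → 1 H
  atom 12: C, bond orders sum to 1 (valence 4) → 3 H
  atom 13: C, bond orders sum to 4 (valence 4) → 0 H
  atom 14: F (halogen, monovalent) → 0 H
  atom 15: F (halogen, monovalent) → 0 H
  atom 16: F (halogen, monovalent) → 0 H
Totals → C:11, H:11, F:3, O:2.

C11H11F3O2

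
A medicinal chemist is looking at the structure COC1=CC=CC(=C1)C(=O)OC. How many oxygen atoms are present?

3

Scan the SMILES for O atoms (remember two-letter symbols like Cl and Br are single atoms).
Oxygen count: 3.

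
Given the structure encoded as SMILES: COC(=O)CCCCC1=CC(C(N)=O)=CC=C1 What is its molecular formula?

Walk through each heavy atom and fill implicit hydrogens from standard valence (C 4, N 3, O 2, S 2, halogen 1):
  atom 1: C, bond orders sum to 1 (valence 4) → 3 H
  atom 2: O, bond orders sum to 2 (valence 2) → 0 H
  atom 3: C, bond orders sum to 4 (valence 4) → 0 H
  atom 4: O, bond orders sum to 2 (valence 2) → 0 H
  atom 5: C, bond orders sum to 2 (valence 4) → 2 H
  atom 6: C, bond orders sum to 2 (valence 4) → 2 H
  atom 7: C, bond orders sum to 2 (valence 4) → 2 H
  atom 8: C, bond orders sum to 2 (valence 4) → 2 H
  atom 9: C, bond orders sum to 4 (valence 4) → 0 H
  atom 10: C, bond orders sum to 3 (valence 4) → 1 H
  atom 11: C, bond orders sum to 4 (valence 4) → 0 H
  atom 12: C, bond orders sum to 4 (valence 4) → 0 H
  atom 13: N, bond orders sum to 1 (valence 3) → 2 H
  atom 14: O, bond orders sum to 2 (valence 2) → 0 H
  atom 15: C, bond orders sum to 3 (valence 4) → 1 H
  atom 16: C, bond orders sum to 3 (valence 4) → 1 H
  atom 17: C, bond orders sum to 3 (valence 4) → 1 H
Totals → C:13, H:17, N:1, O:3.

C13H17NO3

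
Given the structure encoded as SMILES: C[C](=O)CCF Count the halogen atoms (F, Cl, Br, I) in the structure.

Halogen atoms appear at heavy-atom position 6 (1×F).
Other groups present: 1 ketone.
Halogen count: 1.

1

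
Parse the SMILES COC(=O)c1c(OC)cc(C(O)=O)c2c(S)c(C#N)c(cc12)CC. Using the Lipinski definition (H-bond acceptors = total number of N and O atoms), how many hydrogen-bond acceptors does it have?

N atoms: 1; O atoms: 5.
Lipinski HBA = 1 + 5 = 6.

6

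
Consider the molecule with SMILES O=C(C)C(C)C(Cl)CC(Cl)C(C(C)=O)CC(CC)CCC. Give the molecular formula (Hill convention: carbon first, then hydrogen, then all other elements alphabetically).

Walk through each heavy atom and fill implicit hydrogens from standard valence (C 4, N 3, O 2, S 2, halogen 1):
  atom 1: O, bond orders sum to 2 (valence 2) → 0 H
  atom 2: C, bond orders sum to 4 (valence 4) → 0 H
  atom 3: C, bond orders sum to 1 (valence 4) → 3 H
  atom 4: C, bond orders sum to 3 (valence 4) → 1 H
  atom 5: C, bond orders sum to 1 (valence 4) → 3 H
  atom 6: C, bond orders sum to 3 (valence 4) → 1 H
  atom 7: Cl (halogen, monovalent) → 0 H
  atom 8: C, bond orders sum to 2 (valence 4) → 2 H
  atom 9: C, bond orders sum to 3 (valence 4) → 1 H
  atom 10: Cl (halogen, monovalent) → 0 H
  atom 11: C, bond orders sum to 3 (valence 4) → 1 H
  atom 12: C, bond orders sum to 4 (valence 4) → 0 H
  atom 13: C, bond orders sum to 1 (valence 4) → 3 H
  atom 14: O, bond orders sum to 2 (valence 2) → 0 H
  atom 15: C, bond orders sum to 2 (valence 4) → 2 H
  atom 16: C, bond orders sum to 3 (valence 4) → 1 H
  atom 17: C, bond orders sum to 2 (valence 4) → 2 H
  atom 18: C, bond orders sum to 1 (valence 4) → 3 H
  atom 19: C, bond orders sum to 2 (valence 4) → 2 H
  atom 20: C, bond orders sum to 2 (valence 4) → 2 H
  atom 21: C, bond orders sum to 1 (valence 4) → 3 H
Totals → C:17, H:30, Cl:2, O:2.
In Hill order: C17H30Cl2O2.

C17H30Cl2O2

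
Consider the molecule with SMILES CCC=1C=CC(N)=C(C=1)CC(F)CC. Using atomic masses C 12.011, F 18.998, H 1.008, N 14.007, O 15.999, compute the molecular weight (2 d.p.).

195.28 g/mol

First, the molecular formula is C12H18FN (counting implicit H from valence).
  C: 12 × 12.011 = 144.132
  F: 1 × 18.998 = 18.998
  H: 18 × 1.008 = 18.144
  N: 1 × 14.007 = 14.007
Sum: 12×12.011 + 1×18.998 + 18×1.008 + 1×14.007 = 195.281 → 195.28 g/mol.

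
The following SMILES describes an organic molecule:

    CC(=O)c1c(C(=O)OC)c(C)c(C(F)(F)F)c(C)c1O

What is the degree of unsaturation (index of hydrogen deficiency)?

6

Molecular formula: C13H13F3O4.
DoU = (2C + 2 + N − H − X) / 2, where X is the halogen count and O/S are ignored.
    = (2·13 + 2 + 0 − 13 − 3) / 2 = 12 / 2 = 6.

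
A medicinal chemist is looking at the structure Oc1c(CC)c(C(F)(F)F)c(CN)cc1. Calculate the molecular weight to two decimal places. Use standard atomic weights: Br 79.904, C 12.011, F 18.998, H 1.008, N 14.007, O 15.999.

First, the molecular formula is C10H12F3NO (counting implicit H from valence).
  C: 10 × 12.011 = 120.110
  F: 3 × 18.998 = 56.994
  H: 12 × 1.008 = 12.096
  N: 1 × 14.007 = 14.007
  O: 1 × 15.999 = 15.999
Sum: 10×12.011 + 3×18.998 + 12×1.008 + 1×14.007 + 1×15.999 = 219.206 → 219.21 g/mol.

219.21 g/mol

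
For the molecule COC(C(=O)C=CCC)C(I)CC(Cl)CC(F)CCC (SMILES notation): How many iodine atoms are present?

Scan the SMILES for I atoms (remember two-letter symbols like Cl and Br are single atoms).
Iodine count: 1.

1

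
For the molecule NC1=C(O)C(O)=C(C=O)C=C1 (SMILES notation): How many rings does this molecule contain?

1

In SMILES, each pair of matching ring-closure digits denotes one ring-closing bond; the number of such bonds equals the number of independent rings.
Ring-closure bonds here: 1.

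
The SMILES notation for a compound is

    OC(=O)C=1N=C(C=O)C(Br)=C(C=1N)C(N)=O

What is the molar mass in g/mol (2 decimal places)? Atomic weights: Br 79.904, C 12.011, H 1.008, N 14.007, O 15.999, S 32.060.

First, the molecular formula is C8H6BrN3O4 (counting implicit H from valence).
  Br: 1 × 79.904 = 79.904
  C: 8 × 12.011 = 96.088
  H: 6 × 1.008 = 6.048
  N: 3 × 14.007 = 42.021
  O: 4 × 15.999 = 63.996
Sum: 1×79.904 + 8×12.011 + 6×1.008 + 3×14.007 + 4×15.999 = 288.057 → 288.06 g/mol.

288.06 g/mol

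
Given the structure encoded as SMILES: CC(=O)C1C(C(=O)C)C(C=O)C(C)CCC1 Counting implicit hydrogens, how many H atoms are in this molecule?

20

Walk through each heavy atom and fill implicit hydrogens from standard valence (C 4, N 3, O 2, S 2, halogen 1):
  atom 1: C, bond orders sum to 1 (valence 4) → 3 H
  atom 2: C, bond orders sum to 4 (valence 4) → 0 H
  atom 3: O, bond orders sum to 2 (valence 2) → 0 H
  atom 4: C, bond orders sum to 3 (valence 4) → 1 H
  atom 5: C, bond orders sum to 3 (valence 4) → 1 H
  atom 6: C, bond orders sum to 4 (valence 4) → 0 H
  atom 7: O, bond orders sum to 2 (valence 2) → 0 H
  atom 8: C, bond orders sum to 1 (valence 4) → 3 H
  atom 9: C, bond orders sum to 3 (valence 4) → 1 H
  atom 10: C, bond orders sum to 3 (valence 4) → 1 H
  atom 11: O, bond orders sum to 2 (valence 2) → 0 H
  atom 12: C, bond orders sum to 3 (valence 4) → 1 H
  atom 13: C, bond orders sum to 1 (valence 4) → 3 H
  atom 14: C, bond orders sum to 2 (valence 4) → 2 H
  atom 15: C, bond orders sum to 2 (valence 4) → 2 H
  atom 16: C, bond orders sum to 2 (valence 4) → 2 H
Total hydrogens: 20.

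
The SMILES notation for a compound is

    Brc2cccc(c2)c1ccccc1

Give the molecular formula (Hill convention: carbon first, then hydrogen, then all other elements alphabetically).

Walk through each heavy atom and fill implicit hydrogens from standard valence (C 4, N 3, O 2, S 2, halogen 1); for lowercase aromatic atoms, an aromatic c carries 1 H when it has two neighbours and 0 H with three, and aromatic n carries 0 H:
  atom 1: Br (halogen, monovalent) → 0 H
  atom 2: aromatic c, 3 neighbours → 0 H
  atom 3: aromatic c, 2 neighbours → 1 H
  atom 4: aromatic c, 2 neighbours → 1 H
  atom 5: aromatic c, 2 neighbours → 1 H
  atom 6: aromatic c, 3 neighbours → 0 H
  atom 7: aromatic c, 2 neighbours → 1 H
  atom 8: aromatic c, 3 neighbours → 0 H
  atom 9: aromatic c, 2 neighbours → 1 H
  atom 10: aromatic c, 2 neighbours → 1 H
  atom 11: aromatic c, 2 neighbours → 1 H
  atom 12: aromatic c, 2 neighbours → 1 H
  atom 13: aromatic c, 2 neighbours → 1 H
Totals → C:12, H:9, Br:1.

C12H9Br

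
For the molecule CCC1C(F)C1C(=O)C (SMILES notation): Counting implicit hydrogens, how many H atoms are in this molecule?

Walk through each heavy atom and fill implicit hydrogens from standard valence (C 4, N 3, O 2, S 2, halogen 1):
  atom 1: C, bond orders sum to 1 (valence 4) → 3 H
  atom 2: C, bond orders sum to 2 (valence 4) → 2 H
  atom 3: C, bond orders sum to 3 (valence 4) → 1 H
  atom 4: C, bond orders sum to 3 (valence 4) → 1 H
  atom 5: F (halogen, monovalent) → 0 H
  atom 6: C, bond orders sum to 3 (valence 4) → 1 H
  atom 7: C, bond orders sum to 4 (valence 4) → 0 H
  atom 8: O, bond orders sum to 2 (valence 2) → 0 H
  atom 9: C, bond orders sum to 1 (valence 4) → 3 H
Total hydrogens: 11.

11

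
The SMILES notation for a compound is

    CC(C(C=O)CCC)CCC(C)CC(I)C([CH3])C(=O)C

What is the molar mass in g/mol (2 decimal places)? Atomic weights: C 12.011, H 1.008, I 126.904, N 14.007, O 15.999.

394.34 g/mol

First, the molecular formula is C17H31IO2 (counting implicit H from valence).
  C: 17 × 12.011 = 204.187
  H: 31 × 1.008 = 31.248
  I: 1 × 126.904 = 126.904
  O: 2 × 15.999 = 31.998
Sum: 17×12.011 + 31×1.008 + 1×126.904 + 2×15.999 = 394.337 → 394.34 g/mol.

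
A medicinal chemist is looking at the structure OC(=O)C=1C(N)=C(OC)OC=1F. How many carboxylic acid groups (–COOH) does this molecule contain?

The carboxylic acid motif appears at heavy-atom position 2 in the SMILES.
Other groups present: 1 ether, 1 primary amine.
Carboxylic acid count: 1.

1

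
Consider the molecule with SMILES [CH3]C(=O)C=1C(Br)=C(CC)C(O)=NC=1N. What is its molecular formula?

Walk through each heavy atom and fill implicit hydrogens from standard valence (C 4, N 3, O 2, S 2, halogen 1):
  atom 1: C with explicit H count 3
  atom 2: C, bond orders sum to 4 (valence 4) → 0 H
  atom 3: O, bond orders sum to 2 (valence 2) → 0 H
  atom 4: C, bond orders sum to 4 (valence 4) → 0 H
  atom 5: C, bond orders sum to 4 (valence 4) → 0 H
  atom 6: Br (halogen, monovalent) → 0 H
  atom 7: C, bond orders sum to 4 (valence 4) → 0 H
  atom 8: C, bond orders sum to 2 (valence 4) → 2 H
  atom 9: C, bond orders sum to 1 (valence 4) → 3 H
  atom 10: C, bond orders sum to 4 (valence 4) → 0 H
  atom 11: O, bond orders sum to 1 (valence 2) → 1 H
  atom 12: N, bond orders sum to 3 (valence 3) → 0 H
  atom 13: C, bond orders sum to 4 (valence 4) → 0 H
  atom 14: N, bond orders sum to 1 (valence 3) → 2 H
Totals → C:9, H:11, Br:1, N:2, O:2.

C9H11BrN2O2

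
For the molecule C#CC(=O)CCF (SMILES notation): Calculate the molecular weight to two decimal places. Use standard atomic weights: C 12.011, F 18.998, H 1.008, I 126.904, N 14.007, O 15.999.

First, the molecular formula is C5H5FO (counting implicit H from valence).
  C: 5 × 12.011 = 60.055
  F: 1 × 18.998 = 18.998
  H: 5 × 1.008 = 5.040
  O: 1 × 15.999 = 15.999
Sum: 5×12.011 + 1×18.998 + 5×1.008 + 1×15.999 = 100.092 → 100.09 g/mol.

100.09 g/mol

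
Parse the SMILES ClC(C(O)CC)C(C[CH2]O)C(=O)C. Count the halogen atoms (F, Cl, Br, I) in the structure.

1

Halogen atoms appear at heavy-atom position 1 (1×Cl).
Other groups present: 2 hydroxyl, 1 ketone.
Halogen count: 1.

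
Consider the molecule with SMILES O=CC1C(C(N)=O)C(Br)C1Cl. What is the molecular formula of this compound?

C6H7BrClNO2

Walk through each heavy atom and fill implicit hydrogens from standard valence (C 4, N 3, O 2, S 2, halogen 1):
  atom 1: O, bond orders sum to 2 (valence 2) → 0 H
  atom 2: C, bond orders sum to 3 (valence 4) → 1 H
  atom 3: C, bond orders sum to 3 (valence 4) → 1 H
  atom 4: C, bond orders sum to 3 (valence 4) → 1 H
  atom 5: C, bond orders sum to 4 (valence 4) → 0 H
  atom 6: N, bond orders sum to 1 (valence 3) → 2 H
  atom 7: O, bond orders sum to 2 (valence 2) → 0 H
  atom 8: C, bond orders sum to 3 (valence 4) → 1 H
  atom 9: Br (halogen, monovalent) → 0 H
  atom 10: C, bond orders sum to 3 (valence 4) → 1 H
  atom 11: Cl (halogen, monovalent) → 0 H
Totals → C:6, H:7, Br:1, Cl:1, N:1, O:2.
In Hill order: C6H7BrClNO2.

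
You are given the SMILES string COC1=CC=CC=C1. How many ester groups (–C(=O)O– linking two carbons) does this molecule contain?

Scan the SMILES for the ester motif — none present.
Groups that are present: 1 ether.

0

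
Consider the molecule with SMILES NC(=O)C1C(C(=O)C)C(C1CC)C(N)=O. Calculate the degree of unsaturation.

4

Degree of unsaturation = (number of rings) + (number of π bonds).
Ring closures in the SMILES: 1.
π bonds: 3 double bonds (each 1 DoU) → 3 DoU from unsaturation.
Total DoU = 1 + 3 = 4.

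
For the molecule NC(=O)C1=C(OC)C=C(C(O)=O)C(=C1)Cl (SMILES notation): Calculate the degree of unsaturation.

Degree of unsaturation = (number of rings) + (number of π bonds).
Ring closures in the SMILES: 1.
π bonds: 5 double bonds (each 1 DoU) → 5 DoU from unsaturation.
Total DoU = 1 + 5 = 6.

6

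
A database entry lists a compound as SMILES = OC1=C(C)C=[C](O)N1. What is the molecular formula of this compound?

C5H7NO2

Walk through each heavy atom and fill implicit hydrogens from standard valence (C 4, N 3, O 2, S 2, halogen 1):
  atom 1: O, bond orders sum to 1 (valence 2) → 1 H
  atom 2: C, bond orders sum to 4 (valence 4) → 0 H
  atom 3: C, bond orders sum to 4 (valence 4) → 0 H
  atom 4: C, bond orders sum to 1 (valence 4) → 3 H
  atom 5: C, bond orders sum to 3 (valence 4) → 1 H
  atom 6: C with explicit H count 0
  atom 7: O, bond orders sum to 1 (valence 2) → 1 H
  atom 8: N, bond orders sum to 2 (valence 3) → 1 H
Totals → C:5, H:7, N:1, O:2.
In Hill order: C5H7NO2.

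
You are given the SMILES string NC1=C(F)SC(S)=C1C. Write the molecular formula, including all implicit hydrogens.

C5H6FNS2

Walk through each heavy atom and fill implicit hydrogens from standard valence (C 4, N 3, O 2, S 2, halogen 1):
  atom 1: N, bond orders sum to 1 (valence 3) → 2 H
  atom 2: C, bond orders sum to 4 (valence 4) → 0 H
  atom 3: C, bond orders sum to 4 (valence 4) → 0 H
  atom 4: F (halogen, monovalent) → 0 H
  atom 5: S, bond orders sum to 2 (valence 2) → 0 H
  atom 6: C, bond orders sum to 4 (valence 4) → 0 H
  atom 7: S, bond orders sum to 1 (valence 2) → 1 H
  atom 8: C, bond orders sum to 4 (valence 4) → 0 H
  atom 9: C, bond orders sum to 1 (valence 4) → 3 H
Totals → C:5, H:6, F:1, N:1, S:2.
In Hill order: C5H6FNS2.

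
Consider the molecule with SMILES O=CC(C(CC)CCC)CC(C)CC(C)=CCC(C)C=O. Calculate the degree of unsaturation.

3

Molecular formula: C19H34O2.
DoU = (2C + 2 + N − H − X) / 2, where X is the halogen count and O/S are ignored.
    = (2·19 + 2 + 0 − 34 − 0) / 2 = 6 / 2 = 3.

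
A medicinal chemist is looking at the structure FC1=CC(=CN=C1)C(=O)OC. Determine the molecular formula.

C7H6FNO2

Walk through each heavy atom and fill implicit hydrogens from standard valence (C 4, N 3, O 2, S 2, halogen 1):
  atom 1: F (halogen, monovalent) → 0 H
  atom 2: C, bond orders sum to 4 (valence 4) → 0 H
  atom 3: C, bond orders sum to 3 (valence 4) → 1 H
  atom 4: C, bond orders sum to 4 (valence 4) → 0 H
  atom 5: C, bond orders sum to 3 (valence 4) → 1 H
  atom 6: N, bond orders sum to 3 (valence 3) → 0 H
  atom 7: C, bond orders sum to 3 (valence 4) → 1 H
  atom 8: C, bond orders sum to 4 (valence 4) → 0 H
  atom 9: O, bond orders sum to 2 (valence 2) → 0 H
  atom 10: O, bond orders sum to 2 (valence 2) → 0 H
  atom 11: C, bond orders sum to 1 (valence 4) → 3 H
Totals → C:7, H:6, F:1, N:1, O:2.
In Hill order: C7H6FNO2.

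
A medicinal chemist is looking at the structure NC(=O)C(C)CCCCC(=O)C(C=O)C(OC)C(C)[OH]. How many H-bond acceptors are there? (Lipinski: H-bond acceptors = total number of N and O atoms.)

6

N atoms: 1; O atoms: 5.
Lipinski HBA = 1 + 5 = 6.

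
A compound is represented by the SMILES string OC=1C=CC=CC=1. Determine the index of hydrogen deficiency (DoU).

4

Molecular formula: C6H6O.
DoU = (2C + 2 + N − H − X) / 2, where X is the halogen count and O/S are ignored.
    = (2·6 + 2 + 0 − 6 − 0) / 2 = 8 / 2 = 4.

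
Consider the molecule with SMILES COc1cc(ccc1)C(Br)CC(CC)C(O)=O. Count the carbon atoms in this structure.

Count every carbon token in the SMILES (each C, including those in ring-closure positions and inside branches).
Carbon count: 13.

13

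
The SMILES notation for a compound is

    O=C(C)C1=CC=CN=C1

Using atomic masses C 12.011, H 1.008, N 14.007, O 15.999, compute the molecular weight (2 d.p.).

First, the molecular formula is C7H7NO (counting implicit H from valence).
  C: 7 × 12.011 = 84.077
  H: 7 × 1.008 = 7.056
  N: 1 × 14.007 = 14.007
  O: 1 × 15.999 = 15.999
Sum: 7×12.011 + 7×1.008 + 1×14.007 + 1×15.999 = 121.139 → 121.14 g/mol.

121.14 g/mol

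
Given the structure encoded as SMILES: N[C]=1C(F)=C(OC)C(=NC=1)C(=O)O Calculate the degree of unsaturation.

Molecular formula: C7H7FN2O3.
DoU = (2C + 2 + N − H − X) / 2, where X is the halogen count and O/S are ignored.
    = (2·7 + 2 + 2 − 7 − 1) / 2 = 10 / 2 = 5.

5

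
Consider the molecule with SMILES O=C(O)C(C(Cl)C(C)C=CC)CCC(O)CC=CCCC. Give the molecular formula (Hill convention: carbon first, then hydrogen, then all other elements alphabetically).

Walk through each heavy atom and fill implicit hydrogens from standard valence (C 4, N 3, O 2, S 2, halogen 1):
  atom 1: O, bond orders sum to 2 (valence 2) → 0 H
  atom 2: C, bond orders sum to 4 (valence 4) → 0 H
  atom 3: O, bond orders sum to 1 (valence 2) → 1 H
  atom 4: C, bond orders sum to 3 (valence 4) → 1 H
  atom 5: C, bond orders sum to 3 (valence 4) → 1 H
  atom 6: Cl (halogen, monovalent) → 0 H
  atom 7: C, bond orders sum to 3 (valence 4) → 1 H
  atom 8: C, bond orders sum to 1 (valence 4) → 3 H
  atom 9: C, bond orders sum to 3 (valence 4) → 1 H
  atom 10: C, bond orders sum to 3 (valence 4) → 1 H
  atom 11: C, bond orders sum to 1 (valence 4) → 3 H
  atom 12: C, bond orders sum to 2 (valence 4) → 2 H
  atom 13: C, bond orders sum to 2 (valence 4) → 2 H
  atom 14: C, bond orders sum to 3 (valence 4) → 1 H
  atom 15: O, bond orders sum to 1 (valence 2) → 1 H
  atom 16: C, bond orders sum to 2 (valence 4) → 2 H
  atom 17: C, bond orders sum to 3 (valence 4) → 1 H
  atom 18: C, bond orders sum to 3 (valence 4) → 1 H
  atom 19: C, bond orders sum to 2 (valence 4) → 2 H
  atom 20: C, bond orders sum to 2 (valence 4) → 2 H
  atom 21: C, bond orders sum to 1 (valence 4) → 3 H
Totals → C:17, H:29, Cl:1, O:3.
In Hill order: C17H29ClO3.

C17H29ClO3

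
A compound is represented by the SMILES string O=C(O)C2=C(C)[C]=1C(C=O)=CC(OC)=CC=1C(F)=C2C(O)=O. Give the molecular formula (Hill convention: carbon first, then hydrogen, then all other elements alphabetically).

Walk through each heavy atom and fill implicit hydrogens from standard valence (C 4, N 3, O 2, S 2, halogen 1):
  atom 1: O, bond orders sum to 2 (valence 2) → 0 H
  atom 2: C, bond orders sum to 4 (valence 4) → 0 H
  atom 3: O, bond orders sum to 1 (valence 2) → 1 H
  atom 4: C, bond orders sum to 4 (valence 4) → 0 H
  atom 5: C, bond orders sum to 4 (valence 4) → 0 H
  atom 6: C, bond orders sum to 1 (valence 4) → 3 H
  atom 7: C with explicit H count 0
  atom 8: C, bond orders sum to 4 (valence 4) → 0 H
  atom 9: C, bond orders sum to 3 (valence 4) → 1 H
  atom 10: O, bond orders sum to 2 (valence 2) → 0 H
  atom 11: C, bond orders sum to 3 (valence 4) → 1 H
  atom 12: C, bond orders sum to 4 (valence 4) → 0 H
  atom 13: O, bond orders sum to 2 (valence 2) → 0 H
  atom 14: C, bond orders sum to 1 (valence 4) → 3 H
  atom 15: C, bond orders sum to 3 (valence 4) → 1 H
  atom 16: C, bond orders sum to 4 (valence 4) → 0 H
  atom 17: C, bond orders sum to 4 (valence 4) → 0 H
  atom 18: F (halogen, monovalent) → 0 H
  atom 19: C, bond orders sum to 4 (valence 4) → 0 H
  atom 20: C, bond orders sum to 4 (valence 4) → 0 H
  atom 21: O, bond orders sum to 1 (valence 2) → 1 H
  atom 22: O, bond orders sum to 2 (valence 2) → 0 H
Totals → C:15, H:11, F:1, O:6.
In Hill order: C15H11FO6.

C15H11FO6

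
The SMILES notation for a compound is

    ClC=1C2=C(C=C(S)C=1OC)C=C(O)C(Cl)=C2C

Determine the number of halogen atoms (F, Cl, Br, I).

Halogen atoms appear at heavy-atom positions 1, 15 (2×Cl).
Other groups present: 1 ether, 1 hydroxyl, 1 thiol.
Halogen count: 2.

2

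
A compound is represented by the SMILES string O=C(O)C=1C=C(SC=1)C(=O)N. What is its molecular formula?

Walk through each heavy atom and fill implicit hydrogens from standard valence (C 4, N 3, O 2, S 2, halogen 1):
  atom 1: O, bond orders sum to 2 (valence 2) → 0 H
  atom 2: C, bond orders sum to 4 (valence 4) → 0 H
  atom 3: O, bond orders sum to 1 (valence 2) → 1 H
  atom 4: C, bond orders sum to 4 (valence 4) → 0 H
  atom 5: C, bond orders sum to 3 (valence 4) → 1 H
  atom 6: C, bond orders sum to 4 (valence 4) → 0 H
  atom 7: S, bond orders sum to 2 (valence 2) → 0 H
  atom 8: C, bond orders sum to 3 (valence 4) → 1 H
  atom 9: C, bond orders sum to 4 (valence 4) → 0 H
  atom 10: O, bond orders sum to 2 (valence 2) → 0 H
  atom 11: N, bond orders sum to 1 (valence 3) → 2 H
Totals → C:6, H:5, N:1, O:3, S:1.

C6H5NO3S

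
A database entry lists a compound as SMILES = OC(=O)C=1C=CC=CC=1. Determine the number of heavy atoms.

9

Every atom symbol written in the SMILES (organic subset) is one heavy atom; implicit H are not written.
Heavy atoms by element → C:7, O:2.
Total: 9.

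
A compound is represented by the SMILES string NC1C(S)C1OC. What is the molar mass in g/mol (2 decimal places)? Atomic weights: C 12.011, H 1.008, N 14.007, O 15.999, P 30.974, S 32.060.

First, the molecular formula is C4H9NOS (counting implicit H from valence).
  C: 4 × 12.011 = 48.044
  H: 9 × 1.008 = 9.072
  N: 1 × 14.007 = 14.007
  O: 1 × 15.999 = 15.999
  S: 1 × 32.060 = 32.060
Sum: 4×12.011 + 9×1.008 + 1×14.007 + 1×15.999 + 1×32.060 = 119.182 → 119.18 g/mol.

119.18 g/mol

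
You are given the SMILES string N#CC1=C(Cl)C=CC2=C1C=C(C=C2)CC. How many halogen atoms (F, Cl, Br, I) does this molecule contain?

1

Halogen atoms appear at heavy-atom position 5 (1×Cl).
Other groups present: 1 nitrile.
Halogen count: 1.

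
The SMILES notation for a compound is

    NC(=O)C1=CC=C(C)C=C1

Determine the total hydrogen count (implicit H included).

Walk through each heavy atom and fill implicit hydrogens from standard valence (C 4, N 3, O 2, S 2, halogen 1):
  atom 1: N, bond orders sum to 1 (valence 3) → 2 H
  atom 2: C, bond orders sum to 4 (valence 4) → 0 H
  atom 3: O, bond orders sum to 2 (valence 2) → 0 H
  atom 4: C, bond orders sum to 4 (valence 4) → 0 H
  atom 5: C, bond orders sum to 3 (valence 4) → 1 H
  atom 6: C, bond orders sum to 3 (valence 4) → 1 H
  atom 7: C, bond orders sum to 4 (valence 4) → 0 H
  atom 8: C, bond orders sum to 1 (valence 4) → 3 H
  atom 9: C, bond orders sum to 3 (valence 4) → 1 H
  atom 10: C, bond orders sum to 3 (valence 4) → 1 H
Total hydrogens: 9.

9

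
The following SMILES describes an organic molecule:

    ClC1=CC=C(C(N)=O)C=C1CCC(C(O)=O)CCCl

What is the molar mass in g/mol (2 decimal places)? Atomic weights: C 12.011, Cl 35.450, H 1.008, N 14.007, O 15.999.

304.17 g/mol

First, the molecular formula is C13H15Cl2NO3 (counting implicit H from valence).
  C: 13 × 12.011 = 156.143
  Cl: 2 × 35.450 = 70.900
  H: 15 × 1.008 = 15.120
  N: 1 × 14.007 = 14.007
  O: 3 × 15.999 = 47.997
Sum: 13×12.011 + 2×35.450 + 15×1.008 + 1×14.007 + 3×15.999 = 304.167 → 304.17 g/mol.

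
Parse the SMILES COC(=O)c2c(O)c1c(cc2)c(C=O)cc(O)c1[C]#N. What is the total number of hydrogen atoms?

Walk through each heavy atom and fill implicit hydrogens from standard valence (C 4, N 3, O 2, S 2, halogen 1); for lowercase aromatic atoms, an aromatic c carries 1 H when it has two neighbours and 0 H with three, and aromatic n carries 0 H:
  atom 1: C, bond orders sum to 1 (valence 4) → 3 H
  atom 2: O, bond orders sum to 2 (valence 2) → 0 H
  atom 3: C, bond orders sum to 4 (valence 4) → 0 H
  atom 4: O, bond orders sum to 2 (valence 2) → 0 H
  atom 5: aromatic c, 3 neighbours → 0 H
  atom 6: aromatic c, 3 neighbours → 0 H
  atom 7: O, bond orders sum to 1 (valence 2) → 1 H
  atom 8: aromatic c, 3 neighbours → 0 H
  atom 9: aromatic c, 3 neighbours → 0 H
  atom 10: aromatic c, 2 neighbours → 1 H
  atom 11: aromatic c, 2 neighbours → 1 H
  atom 12: aromatic c, 3 neighbours → 0 H
  atom 13: C, bond orders sum to 3 (valence 4) → 1 H
  atom 14: O, bond orders sum to 2 (valence 2) → 0 H
  atom 15: aromatic c, 2 neighbours → 1 H
  atom 16: aromatic c, 3 neighbours → 0 H
  atom 17: O, bond orders sum to 1 (valence 2) → 1 H
  atom 18: aromatic c, 3 neighbours → 0 H
  atom 19: C with explicit H count 0
  atom 20: N, bond orders sum to 3 (valence 3) → 0 H
Total hydrogens: 9.

9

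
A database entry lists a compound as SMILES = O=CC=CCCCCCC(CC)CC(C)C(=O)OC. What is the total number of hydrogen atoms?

28

Walk through each heavy atom and fill implicit hydrogens from standard valence (C 4, N 3, O 2, S 2, halogen 1):
  atom 1: O, bond orders sum to 2 (valence 2) → 0 H
  atom 2: C, bond orders sum to 3 (valence 4) → 1 H
  atom 3: C, bond orders sum to 3 (valence 4) → 1 H
  atom 4: C, bond orders sum to 3 (valence 4) → 1 H
  atom 5: C, bond orders sum to 2 (valence 4) → 2 H
  atom 6: C, bond orders sum to 2 (valence 4) → 2 H
  atom 7: C, bond orders sum to 2 (valence 4) → 2 H
  atom 8: C, bond orders sum to 2 (valence 4) → 2 H
  atom 9: C, bond orders sum to 2 (valence 4) → 2 H
  atom 10: C, bond orders sum to 3 (valence 4) → 1 H
  atom 11: C, bond orders sum to 2 (valence 4) → 2 H
  atom 12: C, bond orders sum to 1 (valence 4) → 3 H
  atom 13: C, bond orders sum to 2 (valence 4) → 2 H
  atom 14: C, bond orders sum to 3 (valence 4) → 1 H
  atom 15: C, bond orders sum to 1 (valence 4) → 3 H
  atom 16: C, bond orders sum to 4 (valence 4) → 0 H
  atom 17: O, bond orders sum to 2 (valence 2) → 0 H
  atom 18: O, bond orders sum to 2 (valence 2) → 0 H
  atom 19: C, bond orders sum to 1 (valence 4) → 3 H
Total hydrogens: 28.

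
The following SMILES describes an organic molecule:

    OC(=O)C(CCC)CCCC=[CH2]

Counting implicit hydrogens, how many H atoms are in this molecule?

Walk through each heavy atom and fill implicit hydrogens from standard valence (C 4, N 3, O 2, S 2, halogen 1):
  atom 1: O, bond orders sum to 1 (valence 2) → 1 H
  atom 2: C, bond orders sum to 4 (valence 4) → 0 H
  atom 3: O, bond orders sum to 2 (valence 2) → 0 H
  atom 4: C, bond orders sum to 3 (valence 4) → 1 H
  atom 5: C, bond orders sum to 2 (valence 4) → 2 H
  atom 6: C, bond orders sum to 2 (valence 4) → 2 H
  atom 7: C, bond orders sum to 1 (valence 4) → 3 H
  atom 8: C, bond orders sum to 2 (valence 4) → 2 H
  atom 9: C, bond orders sum to 2 (valence 4) → 2 H
  atom 10: C, bond orders sum to 2 (valence 4) → 2 H
  atom 11: C, bond orders sum to 3 (valence 4) → 1 H
  atom 12: C with explicit H count 2
Total hydrogens: 18.

18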